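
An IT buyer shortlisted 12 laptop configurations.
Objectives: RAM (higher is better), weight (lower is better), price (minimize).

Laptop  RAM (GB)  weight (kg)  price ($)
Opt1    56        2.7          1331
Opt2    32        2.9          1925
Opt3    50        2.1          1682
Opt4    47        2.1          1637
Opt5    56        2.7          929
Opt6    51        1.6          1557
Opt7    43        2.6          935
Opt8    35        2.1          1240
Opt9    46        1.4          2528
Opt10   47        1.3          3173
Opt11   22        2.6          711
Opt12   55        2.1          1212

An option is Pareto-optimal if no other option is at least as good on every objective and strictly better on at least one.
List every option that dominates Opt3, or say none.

Opt6, Opt12

Opt6: RAM 51≥50, weight 1.6≤2.1, price 1557≤1682 — dominates Opt3.
Opt12: RAM 55≥50, weight 2.1≤2.1, price 1212≤1682 — dominates Opt3.
Others (Opt1, Opt2, Opt4, Opt5, Opt7, Opt8, Opt9, Opt10, Opt11) are each worse than Opt3 on at least one objective.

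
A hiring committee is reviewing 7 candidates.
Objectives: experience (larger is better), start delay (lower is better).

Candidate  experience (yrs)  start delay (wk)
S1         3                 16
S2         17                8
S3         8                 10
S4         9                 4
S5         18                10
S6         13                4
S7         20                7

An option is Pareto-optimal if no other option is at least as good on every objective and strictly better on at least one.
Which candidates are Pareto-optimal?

S6, S7

S1: dominated by S2 (experience 17≥3, start delay 8≤16).
S2: dominated by S7 (experience 20≥17, start delay 7≤8).
S3: dominated by S2 (experience 17≥8, start delay 8≤10).
S4: dominated by S6 (experience 13≥9, start delay 4≤4).
S5: dominated by S7 (experience 20≥18, start delay 7≤10).
S6: not dominated.
S7: not dominated (best experience).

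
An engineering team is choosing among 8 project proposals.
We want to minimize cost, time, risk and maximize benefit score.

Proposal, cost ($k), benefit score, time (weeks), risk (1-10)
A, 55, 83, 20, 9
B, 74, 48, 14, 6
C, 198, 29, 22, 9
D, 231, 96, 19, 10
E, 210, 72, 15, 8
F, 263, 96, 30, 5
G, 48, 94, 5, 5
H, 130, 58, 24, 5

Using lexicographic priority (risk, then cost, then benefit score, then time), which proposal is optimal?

G

First minimize risk: best is 5, kept {F, G, H}.
Then minimize cost: best is 48, kept {G}.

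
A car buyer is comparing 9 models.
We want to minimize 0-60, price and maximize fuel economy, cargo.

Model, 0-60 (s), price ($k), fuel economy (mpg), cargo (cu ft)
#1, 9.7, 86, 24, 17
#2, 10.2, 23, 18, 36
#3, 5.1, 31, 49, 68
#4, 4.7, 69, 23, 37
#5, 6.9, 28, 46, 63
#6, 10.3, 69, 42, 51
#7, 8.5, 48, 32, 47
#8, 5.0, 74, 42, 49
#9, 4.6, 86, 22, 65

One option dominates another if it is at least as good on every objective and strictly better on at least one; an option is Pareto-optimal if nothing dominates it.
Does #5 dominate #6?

Yes

#5 vs #6: 0-60 6.9≤10.3, price 28≤69, fuel economy 46≥42, cargo 63≥51 — #5 is at least as good on every objective with at least one strict improvement.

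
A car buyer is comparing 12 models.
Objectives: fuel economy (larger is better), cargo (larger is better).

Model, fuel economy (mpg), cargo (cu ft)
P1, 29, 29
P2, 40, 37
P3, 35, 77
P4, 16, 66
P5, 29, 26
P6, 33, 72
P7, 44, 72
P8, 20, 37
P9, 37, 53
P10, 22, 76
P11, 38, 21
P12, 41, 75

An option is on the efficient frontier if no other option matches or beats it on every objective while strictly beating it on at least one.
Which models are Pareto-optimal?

P3, P7, P12

P1: dominated by P2 (fuel economy 40≥29, cargo 37≥29).
P2: dominated by P7 (fuel economy 44≥40, cargo 72≥37).
P3: not dominated (best cargo).
P4: dominated by P3 (fuel economy 35≥16, cargo 77≥66).
P5: dominated by P1 (fuel economy 29≥29, cargo 29≥26).
P6: dominated by P3 (fuel economy 35≥33, cargo 77≥72).
P7: not dominated (best fuel economy).
P8: dominated by P2 (fuel economy 40≥20, cargo 37≥37).
P9: dominated by P7 (fuel economy 44≥37, cargo 72≥53).
P10: dominated by P3 (fuel economy 35≥22, cargo 77≥76).
P11: dominated by P2 (fuel economy 40≥38, cargo 37≥21).
P12: not dominated.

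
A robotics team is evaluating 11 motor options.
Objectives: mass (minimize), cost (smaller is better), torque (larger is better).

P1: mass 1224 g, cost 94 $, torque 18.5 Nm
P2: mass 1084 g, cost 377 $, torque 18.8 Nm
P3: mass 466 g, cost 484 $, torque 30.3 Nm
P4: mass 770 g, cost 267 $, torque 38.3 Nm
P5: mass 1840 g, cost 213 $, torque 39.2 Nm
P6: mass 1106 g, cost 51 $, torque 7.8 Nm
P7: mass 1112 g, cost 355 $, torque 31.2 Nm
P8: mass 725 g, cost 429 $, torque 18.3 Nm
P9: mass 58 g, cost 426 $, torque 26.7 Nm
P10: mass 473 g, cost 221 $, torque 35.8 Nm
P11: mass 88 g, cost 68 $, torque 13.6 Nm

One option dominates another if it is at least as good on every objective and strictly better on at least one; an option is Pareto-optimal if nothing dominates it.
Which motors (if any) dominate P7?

P4: mass 770≤1112, cost 267≤355, torque 38.3≥31.2 — dominates P7.
P10: mass 473≤1112, cost 221≤355, torque 35.8≥31.2 — dominates P7.
Others (P1, P2, P3, P5, P6, P8, P9, P11) are each worse than P7 on at least one objective.

P4, P10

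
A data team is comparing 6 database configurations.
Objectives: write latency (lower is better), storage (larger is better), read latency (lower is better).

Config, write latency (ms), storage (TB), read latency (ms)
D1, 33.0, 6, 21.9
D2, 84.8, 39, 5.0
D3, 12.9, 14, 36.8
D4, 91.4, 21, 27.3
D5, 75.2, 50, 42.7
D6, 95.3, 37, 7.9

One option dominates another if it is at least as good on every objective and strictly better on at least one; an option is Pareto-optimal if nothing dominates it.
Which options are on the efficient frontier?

D1, D2, D3, D5

D1: not dominated.
D2: not dominated (best read latency).
D3: not dominated (best write latency).
D4: dominated by D2 (write latency 84.8≤91.4, storage 39≥21, read latency 5.0≤27.3).
D5: not dominated (best storage).
D6: dominated by D2 (write latency 84.8≤95.3, storage 39≥37, read latency 5.0≤7.9).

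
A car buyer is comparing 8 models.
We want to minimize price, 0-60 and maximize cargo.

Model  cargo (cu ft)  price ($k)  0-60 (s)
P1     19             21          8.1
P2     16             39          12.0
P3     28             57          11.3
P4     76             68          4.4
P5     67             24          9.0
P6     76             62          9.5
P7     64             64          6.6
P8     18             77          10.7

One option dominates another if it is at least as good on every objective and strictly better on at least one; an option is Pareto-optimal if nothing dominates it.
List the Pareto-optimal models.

P1, P4, P5, P6, P7

P1: not dominated (best price).
P2: dominated by P1 (cargo 19≥16, price 21≤39, 0-60 8.1≤12.0).
P3: dominated by P5 (cargo 67≥28, price 24≤57, 0-60 9.0≤11.3).
P4: not dominated (best 0-60).
P5: not dominated.
P6: not dominated.
P7: not dominated.
P8: dominated by P1 (cargo 19≥18, price 21≤77, 0-60 8.1≤10.7).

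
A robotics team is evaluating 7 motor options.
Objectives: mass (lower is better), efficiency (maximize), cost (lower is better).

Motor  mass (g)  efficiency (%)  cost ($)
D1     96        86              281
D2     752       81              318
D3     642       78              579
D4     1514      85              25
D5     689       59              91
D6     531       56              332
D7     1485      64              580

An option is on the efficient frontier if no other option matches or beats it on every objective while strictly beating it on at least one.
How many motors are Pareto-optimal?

3

D1: not dominated (best mass).
D2: dominated by D1 (mass 96≤752, efficiency 86≥81, cost 281≤318).
D3: dominated by D1 (mass 96≤642, efficiency 86≥78, cost 281≤579).
D4: not dominated (best cost).
D5: not dominated.
D6: dominated by D1 (mass 96≤531, efficiency 86≥56, cost 281≤332).
D7: dominated by D1 (mass 96≤1485, efficiency 86≥64, cost 281≤580).
Pareto-optimal: D1, D4, D5 → 3.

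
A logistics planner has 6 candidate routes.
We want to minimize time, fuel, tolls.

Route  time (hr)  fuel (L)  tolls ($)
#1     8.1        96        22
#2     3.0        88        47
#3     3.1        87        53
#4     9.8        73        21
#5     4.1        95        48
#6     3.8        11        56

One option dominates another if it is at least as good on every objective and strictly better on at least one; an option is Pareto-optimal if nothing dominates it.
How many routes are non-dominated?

#1: not dominated.
#2: not dominated (best time).
#3: not dominated.
#4: not dominated (best tolls).
#5: dominated by #2 (time 3.0≤4.1, fuel 88≤95, tolls 47≤48).
#6: not dominated (best fuel).
Pareto-optimal: #1, #2, #3, #4, #6 → 5.

5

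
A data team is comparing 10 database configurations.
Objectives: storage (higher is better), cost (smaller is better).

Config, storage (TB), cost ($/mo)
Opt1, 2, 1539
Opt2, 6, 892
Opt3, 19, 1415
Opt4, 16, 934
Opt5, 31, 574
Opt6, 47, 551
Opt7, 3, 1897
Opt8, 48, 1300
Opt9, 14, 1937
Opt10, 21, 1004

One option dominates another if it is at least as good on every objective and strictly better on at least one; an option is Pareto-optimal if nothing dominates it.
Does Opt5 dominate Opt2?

Yes

Opt5 vs Opt2: storage 31≥6, cost 574≤892 — Opt5 is at least as good on every objective with at least one strict improvement.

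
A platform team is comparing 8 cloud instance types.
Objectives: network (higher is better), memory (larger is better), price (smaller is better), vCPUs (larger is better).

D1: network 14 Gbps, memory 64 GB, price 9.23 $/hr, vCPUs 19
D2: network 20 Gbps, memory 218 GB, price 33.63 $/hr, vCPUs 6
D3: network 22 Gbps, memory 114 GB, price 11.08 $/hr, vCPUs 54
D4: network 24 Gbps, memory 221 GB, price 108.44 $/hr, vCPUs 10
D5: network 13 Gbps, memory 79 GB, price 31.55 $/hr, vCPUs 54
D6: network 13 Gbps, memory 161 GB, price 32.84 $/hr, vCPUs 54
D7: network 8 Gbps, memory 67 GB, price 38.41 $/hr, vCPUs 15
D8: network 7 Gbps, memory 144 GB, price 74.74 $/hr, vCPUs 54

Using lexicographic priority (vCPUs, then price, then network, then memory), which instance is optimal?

First maximize vCPUs: best is 54, kept {D3, D5, D6, D8}.
Then minimize price: best is 11.08, kept {D3}.

D3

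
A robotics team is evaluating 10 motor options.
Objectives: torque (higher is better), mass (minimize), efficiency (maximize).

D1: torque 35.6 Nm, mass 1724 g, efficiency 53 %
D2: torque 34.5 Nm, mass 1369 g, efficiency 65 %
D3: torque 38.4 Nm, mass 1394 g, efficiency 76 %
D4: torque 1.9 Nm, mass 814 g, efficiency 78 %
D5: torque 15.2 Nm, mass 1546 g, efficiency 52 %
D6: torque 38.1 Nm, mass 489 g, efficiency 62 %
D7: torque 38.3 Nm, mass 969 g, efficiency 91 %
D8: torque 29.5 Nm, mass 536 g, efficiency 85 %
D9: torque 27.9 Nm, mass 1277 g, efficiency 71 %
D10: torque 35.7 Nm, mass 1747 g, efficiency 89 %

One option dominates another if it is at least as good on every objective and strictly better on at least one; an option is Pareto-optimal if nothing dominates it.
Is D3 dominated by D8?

No

D8 vs D3: D8 is worse on torque (29.5 vs 38.4), so it does not dominate D3.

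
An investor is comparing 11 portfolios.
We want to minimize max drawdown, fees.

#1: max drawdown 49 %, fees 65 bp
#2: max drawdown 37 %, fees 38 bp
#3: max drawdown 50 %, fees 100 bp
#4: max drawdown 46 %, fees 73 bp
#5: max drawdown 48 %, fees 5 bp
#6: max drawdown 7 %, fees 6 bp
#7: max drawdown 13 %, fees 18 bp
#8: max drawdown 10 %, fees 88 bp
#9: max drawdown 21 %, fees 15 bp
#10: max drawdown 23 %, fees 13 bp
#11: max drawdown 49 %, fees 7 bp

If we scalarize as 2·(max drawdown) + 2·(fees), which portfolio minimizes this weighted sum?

#1: 2·49 + 2·65 = 228
#2: 2·37 + 2·38 = 150
#3: 2·50 + 2·100 = 300
#4: 2·46 + 2·73 = 238
#5: 2·48 + 2·5 = 106
#6: 2·7 + 2·6 = 26
#7: 2·13 + 2·18 = 62
#8: 2·10 + 2·88 = 196
#9: 2·21 + 2·15 = 72
#10: 2·23 + 2·13 = 72
#11: 2·49 + 2·7 = 112
Lowest: #6 at 26.

#6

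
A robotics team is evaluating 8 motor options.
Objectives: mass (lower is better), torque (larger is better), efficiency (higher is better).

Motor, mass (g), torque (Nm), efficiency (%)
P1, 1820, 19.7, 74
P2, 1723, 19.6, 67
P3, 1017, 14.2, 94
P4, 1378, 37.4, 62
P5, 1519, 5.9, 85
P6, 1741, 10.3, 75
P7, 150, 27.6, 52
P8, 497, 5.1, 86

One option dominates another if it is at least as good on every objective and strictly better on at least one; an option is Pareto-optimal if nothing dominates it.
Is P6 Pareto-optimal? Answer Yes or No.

No

P3 vs P6: mass 1017≤1741, torque 14.2≥10.3, efficiency 94≥75 — P3 is at least as good on every objective and strictly better on at least one, so P3 dominates P6.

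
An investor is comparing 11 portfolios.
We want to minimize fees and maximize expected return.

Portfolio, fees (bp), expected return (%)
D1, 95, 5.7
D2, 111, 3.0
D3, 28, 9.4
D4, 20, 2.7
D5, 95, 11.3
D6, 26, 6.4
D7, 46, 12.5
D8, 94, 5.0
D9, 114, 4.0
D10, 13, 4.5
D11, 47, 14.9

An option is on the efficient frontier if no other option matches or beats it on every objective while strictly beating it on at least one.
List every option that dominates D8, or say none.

D3, D6, D7, D11

D3: fees 28≤94, expected return 9.4≥5.0 — dominates D8.
D6: fees 26≤94, expected return 6.4≥5.0 — dominates D8.
D7: fees 46≤94, expected return 12.5≥5.0 — dominates D8.
D11: fees 47≤94, expected return 14.9≥5.0 — dominates D8.
Others (D1, D2, D4, D5, D9, D10) are each worse than D8 on at least one objective.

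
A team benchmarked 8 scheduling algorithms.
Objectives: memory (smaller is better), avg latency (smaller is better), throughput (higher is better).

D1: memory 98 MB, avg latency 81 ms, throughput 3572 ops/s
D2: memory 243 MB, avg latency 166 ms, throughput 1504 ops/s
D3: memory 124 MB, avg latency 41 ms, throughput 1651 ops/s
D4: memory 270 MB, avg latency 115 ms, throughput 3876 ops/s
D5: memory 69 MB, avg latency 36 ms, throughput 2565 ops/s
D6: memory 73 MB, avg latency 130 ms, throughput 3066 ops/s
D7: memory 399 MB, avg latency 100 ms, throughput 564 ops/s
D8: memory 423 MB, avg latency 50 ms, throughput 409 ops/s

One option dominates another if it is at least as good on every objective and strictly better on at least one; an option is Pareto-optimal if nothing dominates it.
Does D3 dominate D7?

D3 vs D7: memory 124≤399, avg latency 41≤100, throughput 1651≥564 — D3 is at least as good on every objective with at least one strict improvement.

Yes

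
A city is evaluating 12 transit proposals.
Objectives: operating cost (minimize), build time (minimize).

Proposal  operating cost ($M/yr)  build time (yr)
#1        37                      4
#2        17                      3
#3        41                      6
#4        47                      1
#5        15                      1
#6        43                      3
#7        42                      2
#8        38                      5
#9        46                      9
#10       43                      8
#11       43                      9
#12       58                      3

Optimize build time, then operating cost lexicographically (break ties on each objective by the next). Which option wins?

First minimize build time: best is 1, kept {#4, #5}.
Then minimize operating cost: best is 15, kept {#5}.

#5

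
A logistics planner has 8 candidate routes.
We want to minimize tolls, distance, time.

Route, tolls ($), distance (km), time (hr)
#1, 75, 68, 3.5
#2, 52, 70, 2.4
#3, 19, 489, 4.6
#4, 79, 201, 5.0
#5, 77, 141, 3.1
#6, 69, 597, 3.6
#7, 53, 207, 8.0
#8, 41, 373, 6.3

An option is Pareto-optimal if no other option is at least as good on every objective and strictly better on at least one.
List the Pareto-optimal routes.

#1: not dominated (best distance).
#2: not dominated (best time).
#3: not dominated (best tolls).
#4: dominated by #1 (tolls 75≤79, distance 68≤201, time 3.5≤5.0).
#5: dominated by #2 (tolls 52≤77, distance 70≤141, time 2.4≤3.1).
#6: dominated by #2 (tolls 52≤69, distance 70≤597, time 2.4≤3.6).
#7: dominated by #2 (tolls 52≤53, distance 70≤207, time 2.4≤8.0).
#8: not dominated.

#1, #2, #3, #8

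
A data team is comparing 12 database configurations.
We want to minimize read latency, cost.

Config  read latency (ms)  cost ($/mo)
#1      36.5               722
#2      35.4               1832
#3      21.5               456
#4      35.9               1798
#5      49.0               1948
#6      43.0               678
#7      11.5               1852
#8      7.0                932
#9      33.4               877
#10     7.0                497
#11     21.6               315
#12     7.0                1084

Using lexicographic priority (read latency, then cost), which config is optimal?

#10

First minimize read latency: best is 7.0, kept {#8, #10, #12}.
Then minimize cost: best is 497, kept {#10}.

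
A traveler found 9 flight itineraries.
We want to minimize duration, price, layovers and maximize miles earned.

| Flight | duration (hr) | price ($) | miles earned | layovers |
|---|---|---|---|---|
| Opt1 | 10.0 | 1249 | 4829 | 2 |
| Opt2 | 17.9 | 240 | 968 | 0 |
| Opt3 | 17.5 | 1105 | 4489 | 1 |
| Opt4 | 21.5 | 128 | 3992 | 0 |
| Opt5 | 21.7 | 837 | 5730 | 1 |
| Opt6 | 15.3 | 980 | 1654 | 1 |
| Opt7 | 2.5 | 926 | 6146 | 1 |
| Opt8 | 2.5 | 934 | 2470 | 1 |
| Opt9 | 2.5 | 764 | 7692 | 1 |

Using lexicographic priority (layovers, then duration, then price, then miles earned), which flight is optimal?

First minimize layovers: best is 0, kept {Opt2, Opt4}.
Then minimize duration: best is 17.9, kept {Opt2}.

Opt2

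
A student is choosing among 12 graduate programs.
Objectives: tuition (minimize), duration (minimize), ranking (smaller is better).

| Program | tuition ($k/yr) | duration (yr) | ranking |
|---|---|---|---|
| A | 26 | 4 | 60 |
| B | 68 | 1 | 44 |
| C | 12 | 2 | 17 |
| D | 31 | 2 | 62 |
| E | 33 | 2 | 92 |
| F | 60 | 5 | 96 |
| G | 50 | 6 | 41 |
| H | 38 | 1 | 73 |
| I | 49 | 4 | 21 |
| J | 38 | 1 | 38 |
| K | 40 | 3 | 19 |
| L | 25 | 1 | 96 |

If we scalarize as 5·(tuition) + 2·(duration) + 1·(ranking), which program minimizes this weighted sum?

A: 5·26 + 2·4 + 1·60 = 198
B: 5·68 + 2·1 + 1·44 = 386
C: 5·12 + 2·2 + 1·17 = 81
D: 5·31 + 2·2 + 1·62 = 221
E: 5·33 + 2·2 + 1·92 = 261
F: 5·60 + 2·5 + 1·96 = 406
G: 5·50 + 2·6 + 1·41 = 303
H: 5·38 + 2·1 + 1·73 = 265
I: 5·49 + 2·4 + 1·21 = 274
J: 5·38 + 2·1 + 1·38 = 230
K: 5·40 + 2·3 + 1·19 = 225
L: 5·25 + 2·1 + 1·96 = 223
Lowest: C at 81.

C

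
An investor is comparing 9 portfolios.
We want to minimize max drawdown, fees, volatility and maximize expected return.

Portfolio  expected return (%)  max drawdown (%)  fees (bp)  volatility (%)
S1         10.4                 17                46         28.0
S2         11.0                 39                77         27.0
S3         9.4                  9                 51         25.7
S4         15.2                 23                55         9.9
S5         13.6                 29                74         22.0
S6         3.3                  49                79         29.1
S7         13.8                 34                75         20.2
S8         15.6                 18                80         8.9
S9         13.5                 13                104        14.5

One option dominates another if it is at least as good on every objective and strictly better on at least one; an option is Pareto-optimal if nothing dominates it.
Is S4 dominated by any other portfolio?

S1: worse on expected return (10.4 vs 15.2).
S2: worse on expected return (11.0 vs 15.2).
S3: worse on expected return (9.4 vs 15.2).
S5: worse on expected return (13.6 vs 15.2).
S6: worse on expected return (3.3 vs 15.2).
S7: worse on expected return (13.8 vs 15.2).
S8: worse on fees (80 vs 55).
S9: worse on expected return (13.5 vs 15.2).
No option is at least as good as S4 on every objective and strictly better on one.

No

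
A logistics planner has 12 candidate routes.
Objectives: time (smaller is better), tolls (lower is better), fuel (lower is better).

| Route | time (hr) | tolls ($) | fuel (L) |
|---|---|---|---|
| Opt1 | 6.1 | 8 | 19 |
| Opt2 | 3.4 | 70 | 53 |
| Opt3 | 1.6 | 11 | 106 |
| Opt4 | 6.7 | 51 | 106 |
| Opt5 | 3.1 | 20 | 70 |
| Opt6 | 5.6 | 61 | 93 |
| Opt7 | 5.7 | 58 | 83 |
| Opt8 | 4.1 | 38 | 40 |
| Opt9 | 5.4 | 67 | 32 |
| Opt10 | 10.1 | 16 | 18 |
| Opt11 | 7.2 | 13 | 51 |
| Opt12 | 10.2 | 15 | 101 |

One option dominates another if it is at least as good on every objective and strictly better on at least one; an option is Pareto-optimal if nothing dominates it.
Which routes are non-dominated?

Opt1: not dominated (best tolls).
Opt2: not dominated.
Opt3: not dominated (best time).
Opt4: dominated by Opt1 (time 6.1≤6.7, tolls 8≤51, fuel 19≤106).
Opt5: not dominated.
Opt6: dominated by Opt5 (time 3.1≤5.6, tolls 20≤61, fuel 70≤93).
Opt7: dominated by Opt5 (time 3.1≤5.7, tolls 20≤58, fuel 70≤83).
Opt8: not dominated.
Opt9: not dominated.
Opt10: not dominated (best fuel).
Opt11: dominated by Opt1 (time 6.1≤7.2, tolls 8≤13, fuel 19≤51).
Opt12: dominated by Opt1 (time 6.1≤10.2, tolls 8≤15, fuel 19≤101).

Opt1, Opt2, Opt3, Opt5, Opt8, Opt9, Opt10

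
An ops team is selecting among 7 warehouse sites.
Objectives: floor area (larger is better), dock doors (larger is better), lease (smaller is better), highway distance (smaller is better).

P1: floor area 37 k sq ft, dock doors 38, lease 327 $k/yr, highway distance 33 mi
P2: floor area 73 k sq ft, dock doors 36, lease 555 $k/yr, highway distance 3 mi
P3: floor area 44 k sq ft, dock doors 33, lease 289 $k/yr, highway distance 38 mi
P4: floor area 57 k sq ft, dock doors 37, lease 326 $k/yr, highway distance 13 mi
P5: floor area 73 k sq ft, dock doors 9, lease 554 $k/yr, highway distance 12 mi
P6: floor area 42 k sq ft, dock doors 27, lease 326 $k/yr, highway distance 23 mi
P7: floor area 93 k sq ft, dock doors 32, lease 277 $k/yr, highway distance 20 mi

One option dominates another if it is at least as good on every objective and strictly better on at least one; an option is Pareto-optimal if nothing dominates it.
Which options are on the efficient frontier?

P1, P2, P3, P4, P5, P7

P1: not dominated (best dock doors).
P2: not dominated (best highway distance).
P3: not dominated.
P4: not dominated.
P5: not dominated.
P6: dominated by P4 (floor area 57≥42, dock doors 37≥27, lease 326≤326, highway distance 13≤23).
P7: not dominated (best floor area).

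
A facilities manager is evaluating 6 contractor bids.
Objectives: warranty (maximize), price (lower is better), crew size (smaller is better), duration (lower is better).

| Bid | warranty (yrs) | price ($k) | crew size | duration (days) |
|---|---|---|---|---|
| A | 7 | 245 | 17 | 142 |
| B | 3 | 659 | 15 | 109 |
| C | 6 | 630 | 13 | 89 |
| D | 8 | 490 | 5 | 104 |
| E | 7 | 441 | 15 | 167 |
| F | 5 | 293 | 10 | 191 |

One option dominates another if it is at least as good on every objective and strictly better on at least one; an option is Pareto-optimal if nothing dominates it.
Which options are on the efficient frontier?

A: not dominated (best price).
B: dominated by C (warranty 6≥3, price 630≤659, crew size 13≤15, duration 89≤109).
C: not dominated (best duration).
D: not dominated (best warranty).
E: not dominated.
F: not dominated.

A, C, D, E, F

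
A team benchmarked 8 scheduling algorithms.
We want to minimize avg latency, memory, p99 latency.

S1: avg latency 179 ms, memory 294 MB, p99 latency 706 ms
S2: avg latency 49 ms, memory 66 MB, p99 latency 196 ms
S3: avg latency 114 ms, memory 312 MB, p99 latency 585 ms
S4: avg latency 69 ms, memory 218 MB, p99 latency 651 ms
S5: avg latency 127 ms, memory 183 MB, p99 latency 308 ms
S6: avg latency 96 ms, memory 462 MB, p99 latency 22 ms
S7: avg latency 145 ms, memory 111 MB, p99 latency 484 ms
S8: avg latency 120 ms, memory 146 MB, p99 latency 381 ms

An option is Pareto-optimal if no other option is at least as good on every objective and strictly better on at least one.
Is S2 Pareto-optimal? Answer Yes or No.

Yes

S1: worse on avg latency (179 vs 49).
S3: worse on avg latency (114 vs 49).
S4: worse on avg latency (69 vs 49).
S5: worse on avg latency (127 vs 49).
S6: worse on avg latency (96 vs 49).
S7: worse on avg latency (145 vs 49).
S8: worse on avg latency (120 vs 49).
No option is at least as good as S2 on every objective and strictly better on one.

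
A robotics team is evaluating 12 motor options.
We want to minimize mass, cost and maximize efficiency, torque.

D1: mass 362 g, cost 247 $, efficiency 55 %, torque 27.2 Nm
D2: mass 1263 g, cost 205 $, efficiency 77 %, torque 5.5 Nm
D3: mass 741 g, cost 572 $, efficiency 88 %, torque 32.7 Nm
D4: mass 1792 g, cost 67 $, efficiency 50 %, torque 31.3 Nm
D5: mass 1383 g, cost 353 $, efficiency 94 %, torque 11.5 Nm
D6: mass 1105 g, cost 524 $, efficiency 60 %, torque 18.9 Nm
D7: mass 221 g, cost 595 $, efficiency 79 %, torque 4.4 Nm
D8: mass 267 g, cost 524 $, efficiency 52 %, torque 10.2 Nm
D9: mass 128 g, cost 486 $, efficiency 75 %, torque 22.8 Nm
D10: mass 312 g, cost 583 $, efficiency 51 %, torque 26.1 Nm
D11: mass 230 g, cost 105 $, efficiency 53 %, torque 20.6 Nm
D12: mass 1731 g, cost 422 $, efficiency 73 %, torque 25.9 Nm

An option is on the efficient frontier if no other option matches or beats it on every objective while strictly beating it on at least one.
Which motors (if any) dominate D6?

D9

D9: mass 128≤1105, cost 486≤524, efficiency 75≥60, torque 22.8≥18.9 — dominates D6.
Others (D1, D2, D3, D4, D5, D7, D8, D10, D11, D12) are each worse than D6 on at least one objective.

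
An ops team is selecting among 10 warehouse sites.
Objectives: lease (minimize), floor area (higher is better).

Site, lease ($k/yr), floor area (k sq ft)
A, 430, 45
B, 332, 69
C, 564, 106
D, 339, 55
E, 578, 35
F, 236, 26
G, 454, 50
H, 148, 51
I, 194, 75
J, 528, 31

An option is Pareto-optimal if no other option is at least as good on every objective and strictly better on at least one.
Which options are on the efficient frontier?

C, H, I

A: dominated by B (lease 332≤430, floor area 69≥45).
B: dominated by I (lease 194≤332, floor area 75≥69).
C: not dominated (best floor area).
D: dominated by B (lease 332≤339, floor area 69≥55).
E: dominated by A (lease 430≤578, floor area 45≥35).
F: dominated by H (lease 148≤236, floor area 51≥26).
G: dominated by B (lease 332≤454, floor area 69≥50).
H: not dominated (best lease).
I: not dominated.
J: dominated by A (lease 430≤528, floor area 45≥31).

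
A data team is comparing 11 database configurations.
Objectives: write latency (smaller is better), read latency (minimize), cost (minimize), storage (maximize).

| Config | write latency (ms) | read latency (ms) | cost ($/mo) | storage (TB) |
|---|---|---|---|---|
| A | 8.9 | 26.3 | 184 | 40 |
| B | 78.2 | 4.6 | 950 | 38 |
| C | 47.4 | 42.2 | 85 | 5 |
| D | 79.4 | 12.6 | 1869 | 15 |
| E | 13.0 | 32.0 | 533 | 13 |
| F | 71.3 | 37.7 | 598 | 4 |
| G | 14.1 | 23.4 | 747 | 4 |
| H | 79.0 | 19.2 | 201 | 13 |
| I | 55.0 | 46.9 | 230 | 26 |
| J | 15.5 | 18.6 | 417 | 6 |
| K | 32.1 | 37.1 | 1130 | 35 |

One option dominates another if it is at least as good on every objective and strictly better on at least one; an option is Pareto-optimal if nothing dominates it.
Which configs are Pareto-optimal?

A: not dominated (best write latency).
B: not dominated (best read latency).
C: not dominated (best cost).
D: dominated by B (write latency 78.2≤79.4, read latency 4.6≤12.6, cost 950≤1869, storage 38≥15).
E: dominated by A (write latency 8.9≤13.0, read latency 26.3≤32.0, cost 184≤533, storage 40≥13).
F: dominated by A (write latency 8.9≤71.3, read latency 26.3≤37.7, cost 184≤598, storage 40≥4).
G: not dominated.
H: not dominated.
I: dominated by A (write latency 8.9≤55.0, read latency 26.3≤46.9, cost 184≤230, storage 40≥26).
J: not dominated.
K: dominated by A (write latency 8.9≤32.1, read latency 26.3≤37.1, cost 184≤1130, storage 40≥35).

A, B, C, G, H, J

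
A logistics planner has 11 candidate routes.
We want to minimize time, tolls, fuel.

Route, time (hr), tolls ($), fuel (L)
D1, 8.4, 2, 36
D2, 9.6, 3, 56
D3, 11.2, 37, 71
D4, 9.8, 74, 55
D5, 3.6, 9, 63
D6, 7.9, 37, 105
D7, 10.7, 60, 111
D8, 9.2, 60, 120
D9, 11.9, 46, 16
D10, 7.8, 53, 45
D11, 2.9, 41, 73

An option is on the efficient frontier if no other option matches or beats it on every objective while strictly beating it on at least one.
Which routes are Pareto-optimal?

D1, D5, D9, D10, D11

D1: not dominated (best tolls).
D2: dominated by D1 (time 8.4≤9.6, tolls 2≤3, fuel 36≤56).
D3: dominated by D1 (time 8.4≤11.2, tolls 2≤37, fuel 36≤71).
D4: dominated by D1 (time 8.4≤9.8, tolls 2≤74, fuel 36≤55).
D5: not dominated.
D6: dominated by D5 (time 3.6≤7.9, tolls 9≤37, fuel 63≤105).
D7: dominated by D1 (time 8.4≤10.7, tolls 2≤60, fuel 36≤111).
D8: dominated by D1 (time 8.4≤9.2, tolls 2≤60, fuel 36≤120).
D9: not dominated (best fuel).
D10: not dominated.
D11: not dominated (best time).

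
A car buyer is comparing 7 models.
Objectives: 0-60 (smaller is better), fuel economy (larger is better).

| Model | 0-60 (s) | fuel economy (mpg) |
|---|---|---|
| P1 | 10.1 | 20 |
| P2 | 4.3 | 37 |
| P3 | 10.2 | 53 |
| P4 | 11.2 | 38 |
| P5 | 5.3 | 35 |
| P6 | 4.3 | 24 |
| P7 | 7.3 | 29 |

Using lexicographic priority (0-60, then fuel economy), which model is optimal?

First minimize 0-60: best is 4.3, kept {P2, P6}.
Then maximize fuel economy: best is 37, kept {P2}.

P2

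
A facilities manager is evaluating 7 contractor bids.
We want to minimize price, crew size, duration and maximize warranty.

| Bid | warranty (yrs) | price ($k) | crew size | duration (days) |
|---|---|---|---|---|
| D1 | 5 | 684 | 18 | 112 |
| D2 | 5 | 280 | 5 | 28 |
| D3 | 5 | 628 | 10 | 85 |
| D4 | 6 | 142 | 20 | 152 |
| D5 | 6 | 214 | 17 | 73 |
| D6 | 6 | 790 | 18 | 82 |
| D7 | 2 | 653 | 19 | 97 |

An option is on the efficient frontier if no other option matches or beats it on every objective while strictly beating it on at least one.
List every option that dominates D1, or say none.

D2: warranty 5≥5, price 280≤684, crew size 5≤18, duration 28≤112 — dominates D1.
D3: warranty 5≥5, price 628≤684, crew size 10≤18, duration 85≤112 — dominates D1.
D5: warranty 6≥5, price 214≤684, crew size 17≤18, duration 73≤112 — dominates D1.
Others (D4, D6, D7) are each worse than D1 on at least one objective.

D2, D3, D5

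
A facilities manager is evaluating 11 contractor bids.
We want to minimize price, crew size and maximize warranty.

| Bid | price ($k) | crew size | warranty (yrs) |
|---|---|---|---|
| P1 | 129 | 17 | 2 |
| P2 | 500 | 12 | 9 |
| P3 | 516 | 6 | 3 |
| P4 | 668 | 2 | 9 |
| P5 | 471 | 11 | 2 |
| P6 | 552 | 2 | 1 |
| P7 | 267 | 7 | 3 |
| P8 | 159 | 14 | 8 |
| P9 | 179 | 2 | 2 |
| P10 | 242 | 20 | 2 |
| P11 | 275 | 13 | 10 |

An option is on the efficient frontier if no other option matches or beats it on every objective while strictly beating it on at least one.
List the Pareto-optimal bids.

P1: not dominated (best price).
P2: not dominated.
P3: not dominated.
P4: not dominated.
P5: dominated by P7 (price 267≤471, crew size 7≤11, warranty 3≥2).
P6: dominated by P9 (price 179≤552, crew size 2≤2, warranty 2≥1).
P7: not dominated.
P8: not dominated.
P9: not dominated.
P10: dominated by P1 (price 129≤242, crew size 17≤20, warranty 2≥2).
P11: not dominated (best warranty).

P1, P2, P3, P4, P7, P8, P9, P11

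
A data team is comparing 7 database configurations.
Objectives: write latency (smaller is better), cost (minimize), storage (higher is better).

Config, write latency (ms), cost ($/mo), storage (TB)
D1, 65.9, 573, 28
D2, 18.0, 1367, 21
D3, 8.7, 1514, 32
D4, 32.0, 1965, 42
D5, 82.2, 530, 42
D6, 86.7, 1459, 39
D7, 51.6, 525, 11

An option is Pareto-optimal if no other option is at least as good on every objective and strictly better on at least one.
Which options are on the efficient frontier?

D1: not dominated.
D2: not dominated.
D3: not dominated (best write latency).
D4: not dominated.
D5: not dominated.
D6: dominated by D5 (write latency 82.2≤86.7, cost 530≤1459, storage 42≥39).
D7: not dominated (best cost).

D1, D2, D3, D4, D5, D7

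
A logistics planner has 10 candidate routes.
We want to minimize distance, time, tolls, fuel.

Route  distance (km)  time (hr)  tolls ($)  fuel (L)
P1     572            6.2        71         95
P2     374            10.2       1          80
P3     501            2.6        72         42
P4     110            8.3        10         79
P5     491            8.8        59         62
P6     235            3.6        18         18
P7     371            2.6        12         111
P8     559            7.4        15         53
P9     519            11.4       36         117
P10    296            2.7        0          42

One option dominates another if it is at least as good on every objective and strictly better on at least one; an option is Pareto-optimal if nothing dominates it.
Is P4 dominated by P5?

P5 vs P4: P5 is worse on distance (491 vs 110), so it does not dominate P4.

No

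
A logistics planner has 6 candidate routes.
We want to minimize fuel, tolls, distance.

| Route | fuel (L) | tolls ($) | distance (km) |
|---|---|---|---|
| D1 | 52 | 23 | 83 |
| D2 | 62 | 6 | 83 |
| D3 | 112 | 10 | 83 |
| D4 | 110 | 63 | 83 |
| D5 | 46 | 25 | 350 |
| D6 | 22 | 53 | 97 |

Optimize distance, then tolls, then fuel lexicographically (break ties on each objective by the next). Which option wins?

D2

First minimize distance: best is 83, kept {D1, D2, D3, D4}.
Then minimize tolls: best is 6, kept {D2}.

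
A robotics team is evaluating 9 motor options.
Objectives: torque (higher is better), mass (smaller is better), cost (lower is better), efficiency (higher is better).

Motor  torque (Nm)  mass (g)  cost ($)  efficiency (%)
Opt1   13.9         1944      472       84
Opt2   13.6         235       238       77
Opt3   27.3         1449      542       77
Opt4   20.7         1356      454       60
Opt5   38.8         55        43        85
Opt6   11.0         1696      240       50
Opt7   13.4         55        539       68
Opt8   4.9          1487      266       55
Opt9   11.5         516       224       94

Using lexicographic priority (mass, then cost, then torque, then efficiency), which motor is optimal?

First minimize mass: best is 55, kept {Opt5, Opt7}.
Then minimize cost: best is 43, kept {Opt5}.

Opt5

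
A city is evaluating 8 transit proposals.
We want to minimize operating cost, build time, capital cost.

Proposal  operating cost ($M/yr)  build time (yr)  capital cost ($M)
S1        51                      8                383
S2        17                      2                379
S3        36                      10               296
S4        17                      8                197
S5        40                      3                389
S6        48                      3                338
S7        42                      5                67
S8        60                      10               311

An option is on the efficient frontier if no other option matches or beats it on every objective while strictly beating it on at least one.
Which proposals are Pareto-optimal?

S2, S4, S6, S7

S1: dominated by S2 (operating cost 17≤51, build time 2≤8, capital cost 379≤383).
S2: not dominated (best build time).
S3: dominated by S4 (operating cost 17≤36, build time 8≤10, capital cost 197≤296).
S4: not dominated.
S5: dominated by S2 (operating cost 17≤40, build time 2≤3, capital cost 379≤389).
S6: not dominated.
S7: not dominated (best capital cost).
S8: dominated by S3 (operating cost 36≤60, build time 10≤10, capital cost 296≤311).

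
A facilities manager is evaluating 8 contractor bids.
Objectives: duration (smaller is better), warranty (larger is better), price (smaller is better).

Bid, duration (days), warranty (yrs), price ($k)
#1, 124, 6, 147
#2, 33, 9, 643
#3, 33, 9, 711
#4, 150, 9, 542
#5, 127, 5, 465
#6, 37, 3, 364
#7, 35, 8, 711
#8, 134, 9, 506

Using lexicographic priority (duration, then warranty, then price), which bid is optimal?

First minimize duration: best is 33, kept {#2, #3}.
Then maximize warranty: best is 9, kept {#2, #3}.
Then minimize price: best is 643, kept {#2}.

#2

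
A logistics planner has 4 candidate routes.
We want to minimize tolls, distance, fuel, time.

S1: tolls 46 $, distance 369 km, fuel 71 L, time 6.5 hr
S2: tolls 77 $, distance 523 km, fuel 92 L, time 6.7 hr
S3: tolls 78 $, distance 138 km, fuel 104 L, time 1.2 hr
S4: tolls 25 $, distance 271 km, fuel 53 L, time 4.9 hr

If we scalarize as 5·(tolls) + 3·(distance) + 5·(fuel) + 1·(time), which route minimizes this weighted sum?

S4

S1: 5·46 + 3·369 + 5·71 + 1·6.5 = 1698.5
S2: 5·77 + 3·523 + 5·92 + 1·6.7 = 2420.7
S3: 5·78 + 3·138 + 5·104 + 1·1.2 = 1325.2
S4: 5·25 + 3·271 + 5·53 + 1·4.9 = 1207.9
Lowest: S4 at 1207.9.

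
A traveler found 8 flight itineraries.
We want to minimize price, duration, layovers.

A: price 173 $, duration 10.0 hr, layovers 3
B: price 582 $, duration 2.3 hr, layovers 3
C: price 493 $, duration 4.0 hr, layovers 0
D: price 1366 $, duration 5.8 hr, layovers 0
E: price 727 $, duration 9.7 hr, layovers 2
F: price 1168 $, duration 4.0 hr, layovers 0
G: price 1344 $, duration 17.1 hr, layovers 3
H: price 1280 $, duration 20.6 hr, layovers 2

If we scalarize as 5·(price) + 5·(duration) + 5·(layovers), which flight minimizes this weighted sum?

A

A: 5·173 + 5·10.0 + 5·3 = 930.0
B: 5·582 + 5·2.3 + 5·3 = 2936.5
C: 5·493 + 5·4.0 + 5·0 = 2485.0
D: 5·1366 + 5·5.8 + 5·0 = 6859.0
E: 5·727 + 5·9.7 + 5·2 = 3693.5
F: 5·1168 + 5·4.0 + 5·0 = 5860.0
G: 5·1344 + 5·17.1 + 5·3 = 6820.5
H: 5·1280 + 5·20.6 + 5·2 = 6513.0
Lowest: A at 930.0.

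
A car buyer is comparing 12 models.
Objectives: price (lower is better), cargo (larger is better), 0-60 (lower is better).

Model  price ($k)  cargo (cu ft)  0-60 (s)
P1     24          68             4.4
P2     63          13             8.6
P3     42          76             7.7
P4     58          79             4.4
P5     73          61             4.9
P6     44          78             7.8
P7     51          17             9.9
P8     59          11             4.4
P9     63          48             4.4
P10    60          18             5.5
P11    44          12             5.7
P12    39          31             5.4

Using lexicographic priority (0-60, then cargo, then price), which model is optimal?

P4

First minimize 0-60: best is 4.4, kept {P1, P4, P8, P9}.
Then maximize cargo: best is 79, kept {P4}.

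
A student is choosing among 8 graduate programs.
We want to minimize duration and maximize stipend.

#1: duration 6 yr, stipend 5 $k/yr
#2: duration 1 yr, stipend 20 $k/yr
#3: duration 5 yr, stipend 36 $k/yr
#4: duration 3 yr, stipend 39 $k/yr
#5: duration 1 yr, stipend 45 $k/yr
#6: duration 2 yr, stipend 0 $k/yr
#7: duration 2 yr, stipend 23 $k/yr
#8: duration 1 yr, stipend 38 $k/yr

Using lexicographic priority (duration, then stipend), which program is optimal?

First minimize duration: best is 1, kept {#2, #5, #8}.
Then maximize stipend: best is 45, kept {#5}.

#5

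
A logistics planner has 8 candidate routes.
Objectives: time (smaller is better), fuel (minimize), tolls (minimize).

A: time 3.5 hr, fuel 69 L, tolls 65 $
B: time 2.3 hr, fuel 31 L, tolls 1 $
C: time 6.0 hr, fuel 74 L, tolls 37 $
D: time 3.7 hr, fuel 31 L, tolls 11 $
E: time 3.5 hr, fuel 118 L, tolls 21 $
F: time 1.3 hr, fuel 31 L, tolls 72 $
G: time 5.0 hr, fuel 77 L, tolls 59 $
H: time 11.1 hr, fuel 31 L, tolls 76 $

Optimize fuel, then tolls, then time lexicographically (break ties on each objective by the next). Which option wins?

First minimize fuel: best is 31, kept {B, D, F, H}.
Then minimize tolls: best is 1, kept {B}.

B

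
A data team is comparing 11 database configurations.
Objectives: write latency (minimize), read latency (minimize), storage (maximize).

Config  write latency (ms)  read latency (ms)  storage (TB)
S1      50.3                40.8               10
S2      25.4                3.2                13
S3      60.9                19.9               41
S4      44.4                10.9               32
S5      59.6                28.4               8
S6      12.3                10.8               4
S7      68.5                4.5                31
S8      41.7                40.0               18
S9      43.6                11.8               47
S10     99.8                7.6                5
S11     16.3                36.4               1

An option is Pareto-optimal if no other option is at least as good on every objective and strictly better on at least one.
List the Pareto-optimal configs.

S1: dominated by S2 (write latency 25.4≤50.3, read latency 3.2≤40.8, storage 13≥10).
S2: not dominated (best read latency).
S3: dominated by S9 (write latency 43.6≤60.9, read latency 11.8≤19.9, storage 47≥41).
S4: not dominated.
S5: dominated by S2 (write latency 25.4≤59.6, read latency 3.2≤28.4, storage 13≥8).
S6: not dominated (best write latency).
S7: not dominated.
S8: not dominated.
S9: not dominated (best storage).
S10: dominated by S2 (write latency 25.4≤99.8, read latency 3.2≤7.6, storage 13≥5).
S11: dominated by S6 (write latency 12.3≤16.3, read latency 10.8≤36.4, storage 4≥1).

S2, S4, S6, S7, S8, S9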